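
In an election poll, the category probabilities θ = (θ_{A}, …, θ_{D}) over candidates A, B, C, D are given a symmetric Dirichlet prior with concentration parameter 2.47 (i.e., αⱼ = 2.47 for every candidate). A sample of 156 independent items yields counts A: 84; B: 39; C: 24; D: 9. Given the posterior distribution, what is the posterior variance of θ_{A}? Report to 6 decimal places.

0.001495

The Dirichlet prior is conjugate to the Multinomial likelihood: each posterior αⱼ = prior αⱼ + observed count nⱼ.
Posterior concentration: (86.47, 41.47, 26.47, 11.47), total = 165.88.
Var[θ_j] = α_j(Σα−α_j)/((Σα)²(Σα+1)) = 86.47·79.41/(165.88²·166.88) = 0.001495.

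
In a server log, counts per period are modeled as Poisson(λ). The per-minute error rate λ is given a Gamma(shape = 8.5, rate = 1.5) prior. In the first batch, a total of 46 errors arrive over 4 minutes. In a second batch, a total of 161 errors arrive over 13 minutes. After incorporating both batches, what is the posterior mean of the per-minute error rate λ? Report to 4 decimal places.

With a Gamma(shape α, rate β) prior, the Poisson likelihood is conjugate: the posterior is Gamma(α + ΣXᵢ, β + n).
After batch 1: Gamma(α+S, β+n) = Gamma(8.5+46, 1.5+4) = Gamma(54.5, 5.5).
After batch 2: Gamma(α+S, β+n) = Gamma(54.5+161, 5.5+13) = Gamma(215.5, 18.5).
Posterior mean = α/β = 215.5/18.5 = 11.6486.

11.6486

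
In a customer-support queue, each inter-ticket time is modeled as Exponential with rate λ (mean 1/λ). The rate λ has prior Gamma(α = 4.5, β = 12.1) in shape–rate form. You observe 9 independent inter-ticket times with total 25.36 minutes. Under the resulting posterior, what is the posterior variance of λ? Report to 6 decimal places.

0.009621

With a Gamma(shape α, rate β) prior on the exponential rate λ, the posterior after n observations with total T = Σxᵢ is Gamma(α+n, β+T).
Posterior: Gamma(4.5+9, 12.1+25.36) = Gamma(13.5, 37.46).
Var = α/β² = 0.009621.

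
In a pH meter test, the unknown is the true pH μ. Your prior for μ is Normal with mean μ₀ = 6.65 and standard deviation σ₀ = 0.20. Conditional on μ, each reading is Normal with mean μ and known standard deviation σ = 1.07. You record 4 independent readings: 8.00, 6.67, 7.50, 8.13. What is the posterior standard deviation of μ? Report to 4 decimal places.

For Normal data with known variance σ², a Normal(μ₀, σ₀²) prior on μ is conjugate. Posterior precision = 1/σ₀² + n/σ²; posterior mean is the precision-weighted average of μ₀ and x̄.
σ₀² = 0.20² = 0.04, σ² = 1.07² = 1.1449; σ² + n·σ₀² = 1.1449 + 4·0.04 = 1.3049.
Posterior precision = 1/σ₀² + n/σ² = 1/0.04 + 4/1.1449 = (σ² + n·σ₀²)/(σ₀²σ²) = 1.3049/(0.04·1.1449); posterior variance σₙ² = σ₀²σ²/(σ² + n·σ₀²) = 0.04·1.1449/1.3049 = 0.035095.
Posterior SD = √σₙ² = √(0.04·1.1449/1.3049) = 0.1873.

0.1873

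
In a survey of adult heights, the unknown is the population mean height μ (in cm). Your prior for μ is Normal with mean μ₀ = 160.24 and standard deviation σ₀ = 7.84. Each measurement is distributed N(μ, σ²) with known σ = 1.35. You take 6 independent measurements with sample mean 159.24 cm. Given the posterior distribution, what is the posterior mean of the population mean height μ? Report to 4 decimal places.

For Normal data with known variance σ², a Normal(μ₀, σ₀²) prior on μ is conjugate. Posterior precision = 1/σ₀² + n/σ²; posterior mean is the precision-weighted average of μ₀ and x̄.
n·x̄ = 6·159.24 = 955.44.
σ₀² = 7.84² = 61.4656, σ² = 1.35² = 1.8225; σ² + n·σ₀² = 1.8225 + 6·61.4656 = 370.6161.
Posterior mean = (μ₀/σ₀² + n·x̄/σ²)/(1/σ₀² + n/σ²) = (σ²·μ₀ + σ₀²·n·x̄)/(σ² + n·σ₀²) = (1.8225·160.24 + 61.4656·955.44)/370.6161 = 59018.730264/370.6161 = 159.2449.

159.2449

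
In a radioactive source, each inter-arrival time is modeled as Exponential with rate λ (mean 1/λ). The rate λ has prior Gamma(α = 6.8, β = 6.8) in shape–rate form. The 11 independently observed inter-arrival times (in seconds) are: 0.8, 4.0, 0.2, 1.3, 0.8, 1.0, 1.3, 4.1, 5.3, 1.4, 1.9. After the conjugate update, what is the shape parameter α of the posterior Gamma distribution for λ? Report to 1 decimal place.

17.8

With a Gamma(shape α, rate β) prior on the exponential rate λ, the posterior after n observations with total T = Σxᵢ is Gamma(α+n, β+T).
Sum of observations T = 22.1 seconds; n = 11.
Posterior: Gamma(6.8+11, 6.8+22.1) = Gamma(17.8, 28.9).
Posterior α = 17.8.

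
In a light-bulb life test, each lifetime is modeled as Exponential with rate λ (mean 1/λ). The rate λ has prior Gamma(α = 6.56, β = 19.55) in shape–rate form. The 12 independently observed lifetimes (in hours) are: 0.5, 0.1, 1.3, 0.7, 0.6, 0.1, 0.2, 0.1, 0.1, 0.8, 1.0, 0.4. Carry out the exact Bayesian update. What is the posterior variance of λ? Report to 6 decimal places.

With a Gamma(shape α, rate β) prior on the exponential rate λ, the posterior after n observations with total T = Σxᵢ is Gamma(α+n, β+T).
Sum of observations T = 5.9 hours; n = 12.
Posterior: Gamma(6.56+12, 19.55+5.9) = Gamma(18.56, 25.45).
Var = α/β² = 0.028655.

0.028655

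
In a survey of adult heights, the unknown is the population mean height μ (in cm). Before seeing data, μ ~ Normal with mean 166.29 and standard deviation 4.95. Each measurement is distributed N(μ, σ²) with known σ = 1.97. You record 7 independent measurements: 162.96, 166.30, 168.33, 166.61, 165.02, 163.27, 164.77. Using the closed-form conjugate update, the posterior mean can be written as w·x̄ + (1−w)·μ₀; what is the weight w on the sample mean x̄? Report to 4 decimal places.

0.9779

For Normal data with known variance σ², a Normal(μ₀, σ₀²) prior on μ is conjugate. Posterior precision = 1/σ₀² + n/σ²; posterior mean is the precision-weighted average of μ₀ and x̄.
σ₀² = 4.95² = 24.5025, σ² = 1.97² = 3.8809. Prior precision 1/σ₀² = 1/24.5025; data precision n/σ² = 7/3.8809.
w = (n/σ²)/(1/σ₀² + n/σ²) = n·σ₀²/(σ² + n·σ₀²) = 7·24.5025/(3.8809 + 7·24.5025) = 171.5175/175.3984 = 0.9779.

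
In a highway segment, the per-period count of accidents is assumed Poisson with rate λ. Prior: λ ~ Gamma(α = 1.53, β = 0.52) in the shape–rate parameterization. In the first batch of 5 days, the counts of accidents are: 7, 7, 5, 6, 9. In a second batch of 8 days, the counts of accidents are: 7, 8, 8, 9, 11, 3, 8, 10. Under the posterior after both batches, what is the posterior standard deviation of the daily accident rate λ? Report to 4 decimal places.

With a Gamma(shape α, rate β) prior, the Poisson likelihood is conjugate: the posterior is Gamma(α + ΣXᵢ, β + n).
Batch 1: sum of counts S = 34 over n = 5 days.
After batch 1: Gamma(α+S, β+n) = Gamma(1.53+34, 0.52+5) = Gamma(35.53, 5.52).
Batch 2: sum of counts S = 64 over n = 8 days.
After batch 2: Gamma(α+S, β+n) = Gamma(35.53+64, 5.52+8) = Gamma(99.53, 13.52).
SD = √α/β = √99.53/13.52 = 0.7379.

0.7379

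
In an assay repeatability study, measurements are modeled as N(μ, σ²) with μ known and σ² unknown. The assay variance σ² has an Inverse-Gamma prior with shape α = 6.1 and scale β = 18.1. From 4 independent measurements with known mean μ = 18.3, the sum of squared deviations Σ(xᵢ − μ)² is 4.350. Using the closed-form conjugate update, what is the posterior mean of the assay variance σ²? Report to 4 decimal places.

2.8556

With known mean μ and an Inverse-Gamma(α, β) prior on σ², the Normal likelihood is conjugate: posterior is Inv-Gamma(α + n/2, β + Σ(xᵢ−μ)²/2).
Posterior: Inv-Gamma(6.1 + 4/2, 18.1 + 4.350/2) = Inv-Gamma(8.10, 20.2750).
E[σ²|data] = β/(α−1) = 20.2750/7.10 = 2.8556.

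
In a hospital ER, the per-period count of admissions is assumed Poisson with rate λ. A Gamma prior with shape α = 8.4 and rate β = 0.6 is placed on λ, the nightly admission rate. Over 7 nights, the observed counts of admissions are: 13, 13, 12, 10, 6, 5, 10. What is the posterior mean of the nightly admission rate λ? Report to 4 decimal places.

With a Gamma(shape α, rate β) prior, the Poisson likelihood is conjugate: the posterior is Gamma(α + ΣXᵢ, β + n).
Sum of counts S = 69 over n = 7 nights.
Posterior: Gamma(α+S, β+n) = Gamma(8.4+69, 0.6+7) = Gamma(77.4, 7.6).
Posterior mean = α/β = 77.4/7.6 = 10.1842.

10.1842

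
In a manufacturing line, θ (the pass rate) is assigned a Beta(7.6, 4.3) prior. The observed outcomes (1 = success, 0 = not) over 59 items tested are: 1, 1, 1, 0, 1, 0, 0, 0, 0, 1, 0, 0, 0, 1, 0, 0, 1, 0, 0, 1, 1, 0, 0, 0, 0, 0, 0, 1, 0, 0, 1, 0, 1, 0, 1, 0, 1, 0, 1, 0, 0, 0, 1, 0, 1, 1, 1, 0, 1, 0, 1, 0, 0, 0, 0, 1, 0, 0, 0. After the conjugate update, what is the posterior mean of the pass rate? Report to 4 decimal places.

0.4175

The Beta prior is conjugate to a Binomial/Bernoulli likelihood; the update adds successes to α and failures to β.
Posterior: Beta(α+k, β+n−k) = Beta(7.6+22, 4.3+37) = Beta(29.6, 41.3).
Posterior mean = α/(α+β) = 29.6/70.9 = 0.4175.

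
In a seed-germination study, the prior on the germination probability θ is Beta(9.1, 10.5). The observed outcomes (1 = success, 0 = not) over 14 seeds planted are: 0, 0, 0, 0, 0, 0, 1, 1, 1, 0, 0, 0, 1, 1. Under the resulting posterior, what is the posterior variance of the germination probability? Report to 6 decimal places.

The Beta prior is conjugate to a Binomial/Bernoulli likelihood; the update adds successes to α and failures to β.
Posterior: Beta(α+k, β+n−k) = Beta(9.1+5, 10.5+9) = Beta(14.1, 19.5).
Var = αβ/((α+β)²(α+β+1)) = 14.1·19.5/(33.6²·34.6) = 0.007039.

0.007039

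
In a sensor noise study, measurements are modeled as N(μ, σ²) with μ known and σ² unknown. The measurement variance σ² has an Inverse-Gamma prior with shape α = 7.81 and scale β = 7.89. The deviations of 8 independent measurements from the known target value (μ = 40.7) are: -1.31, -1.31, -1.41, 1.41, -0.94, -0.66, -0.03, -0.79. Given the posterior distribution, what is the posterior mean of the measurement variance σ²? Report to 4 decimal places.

1.1625

With known mean μ and an Inverse-Gamma(α, β) prior on σ², the Normal likelihood is conjugate: posterior is Inv-Gamma(α + n/2, β + Σ(xᵢ−μ)²/2).
Σ(xᵢ−μ)² = (-1.31)² + (-1.31)² + (-1.41)² + (1.41)² + (-0.94)² + (-0.66)² + (-0.03)² + (-0.79)² = 9.3526.
Posterior: Inv-Gamma(7.81 + 8/2, 7.89 + 9.3526/2) = Inv-Gamma(11.81, 12.56630).
E[σ²|data] = β/(α−1) = 12.56630/10.81 = 1.1625.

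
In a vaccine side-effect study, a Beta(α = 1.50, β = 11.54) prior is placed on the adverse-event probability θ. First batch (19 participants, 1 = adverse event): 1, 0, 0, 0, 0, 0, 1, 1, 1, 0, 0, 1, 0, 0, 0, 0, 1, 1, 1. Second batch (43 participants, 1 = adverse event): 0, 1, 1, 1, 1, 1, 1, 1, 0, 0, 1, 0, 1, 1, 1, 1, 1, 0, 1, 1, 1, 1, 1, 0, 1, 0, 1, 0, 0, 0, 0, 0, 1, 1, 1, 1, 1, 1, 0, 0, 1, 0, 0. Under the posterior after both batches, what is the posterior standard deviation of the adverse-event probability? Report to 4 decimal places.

0.0573

The Beta prior is conjugate to a Binomial/Bernoulli likelihood; the update adds successes to α and failures to β.
After batch 1: Beta(1.50+8, 11.54+11) = Beta(9.50, 22.54).
After batch 2: Beta(9.50+27, 22.54+16) = Beta(36.50, 38.54).
Var = αβ/((α+β)²(α+β+1)) = 36.50·38.54/(75.04²·76.04) = 0.00328531; SD = √0.00328531 = 0.0573.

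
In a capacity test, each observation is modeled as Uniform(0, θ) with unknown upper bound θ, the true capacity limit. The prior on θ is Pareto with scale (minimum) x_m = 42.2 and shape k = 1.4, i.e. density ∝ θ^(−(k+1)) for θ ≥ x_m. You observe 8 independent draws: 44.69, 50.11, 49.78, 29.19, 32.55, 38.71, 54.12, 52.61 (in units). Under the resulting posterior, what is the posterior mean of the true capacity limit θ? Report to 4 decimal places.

60.5629

A Pareto(scale x_m, shape k) prior on the upper bound θ of Uniform(0, θ) is conjugate: posterior is Pareto(max(x_m, max xᵢ), k + n).
Sample maximum = 54.12; prior scale x_m = 42.2 → posterior scale = max = 54.12.
Posterior shape = 1.4 + 8 = 9.4.
E[θ|data] = k·x_m/(k−1) = 9.4·54.12/8.4 = 60.5629.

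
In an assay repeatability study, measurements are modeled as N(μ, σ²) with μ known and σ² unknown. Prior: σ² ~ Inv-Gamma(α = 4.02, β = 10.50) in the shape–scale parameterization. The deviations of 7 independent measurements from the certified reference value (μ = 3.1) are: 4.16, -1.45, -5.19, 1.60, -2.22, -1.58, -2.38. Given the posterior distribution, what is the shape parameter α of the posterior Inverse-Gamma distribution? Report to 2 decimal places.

With known mean μ and an Inverse-Gamma(α, β) prior on σ², the Normal likelihood is conjugate: posterior is Inv-Gamma(α + n/2, β + Σ(xᵢ−μ)²/2).
Σ(xᵢ−μ)² = (4.16)² + (-1.45)² + (-5.19)² + (1.60)² + (-2.22)² + (-1.58)² + (-2.38)² = 61.9934.
Posterior: Inv-Gamma(4.02 + 7/2, 10.50 + 61.9934/2) = Inv-Gamma(7.52, 41.49670).
Posterior α = 7.52.

7.52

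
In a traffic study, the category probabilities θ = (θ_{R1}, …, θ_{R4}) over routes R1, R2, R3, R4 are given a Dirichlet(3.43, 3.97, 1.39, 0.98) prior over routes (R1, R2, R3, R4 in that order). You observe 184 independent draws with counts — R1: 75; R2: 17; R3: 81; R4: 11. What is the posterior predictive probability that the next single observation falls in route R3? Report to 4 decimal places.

The Dirichlet prior is conjugate to the Multinomial likelihood: each posterior αⱼ = prior αⱼ + observed count nⱼ.
Posterior concentration: (78.43, 20.97, 82.39, 11.98), total = 193.77.
P(next = R3 | data) = α_{R3}/Σα = 0.4252.

0.4252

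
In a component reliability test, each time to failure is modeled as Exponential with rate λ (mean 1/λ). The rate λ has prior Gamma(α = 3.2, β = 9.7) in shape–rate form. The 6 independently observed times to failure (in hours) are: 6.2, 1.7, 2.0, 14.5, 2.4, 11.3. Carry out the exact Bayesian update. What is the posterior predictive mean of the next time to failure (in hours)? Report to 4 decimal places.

5.8293

With a Gamma(shape α, rate β) prior on the exponential rate λ, the posterior after n observations with total T = Σxᵢ is Gamma(α+n, β+T).
Sum of observations T = 38.1 hours; n = 6.
Posterior: Gamma(3.2+6, 9.7+38.1) = Gamma(9.2, 47.8).
The predictive distribution for the next observation is Lomax; its mean is β/(α−1) = 47.8/8.2 = 5.8293.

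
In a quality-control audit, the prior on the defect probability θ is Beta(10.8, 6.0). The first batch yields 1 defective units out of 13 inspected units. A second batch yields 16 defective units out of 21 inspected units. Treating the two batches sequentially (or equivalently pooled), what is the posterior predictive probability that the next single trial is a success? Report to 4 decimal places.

The Beta prior is conjugate to a Binomial/Bernoulli likelihood; the update adds successes to α and failures to β.
After batch 1: Beta(10.8+1, 6.0+12) = Beta(11.8, 18.0).
After batch 2: Beta(11.8+16, 18.0+5) = Beta(27.8, 23.0).
For a single future Bernoulli trial, P(success | data) = α/(α+β) = 0.5472.

0.5472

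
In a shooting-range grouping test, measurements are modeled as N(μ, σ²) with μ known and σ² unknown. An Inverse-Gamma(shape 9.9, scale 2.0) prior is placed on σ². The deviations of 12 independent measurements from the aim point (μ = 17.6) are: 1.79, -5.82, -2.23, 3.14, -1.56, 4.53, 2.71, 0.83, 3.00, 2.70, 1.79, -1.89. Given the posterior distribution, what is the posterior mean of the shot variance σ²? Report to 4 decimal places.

3.6900

With known mean μ and an Inverse-Gamma(α, β) prior on σ², the Normal likelihood is conjugate: posterior is Inv-Gamma(α + n/2, β + Σ(xᵢ−μ)²/2).
Σ(xᵢ−μ)² = (1.79)² + (-5.82)² + (-2.23)² + (3.14)² + (-1.56)² + (4.53)² + (2.71)² + (0.83)² + (3.00)² + (2.70)² + (1.79)² + (-1.89)² = 105.9627.
Posterior: Inv-Gamma(9.9 + 12/2, 2.0 + 105.9627/2) = Inv-Gamma(15.90, 54.98135).
E[σ²|data] = β/(α−1) = 54.98135/14.90 = 3.6900.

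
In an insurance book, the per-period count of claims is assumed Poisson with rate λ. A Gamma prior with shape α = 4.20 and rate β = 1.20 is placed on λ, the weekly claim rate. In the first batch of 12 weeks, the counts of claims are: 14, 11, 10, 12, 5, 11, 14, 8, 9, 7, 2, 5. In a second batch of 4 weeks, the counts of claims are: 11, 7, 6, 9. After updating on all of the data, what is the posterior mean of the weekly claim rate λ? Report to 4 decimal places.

8.4419

With a Gamma(shape α, rate β) prior, the Poisson likelihood is conjugate: the posterior is Gamma(α + ΣXᵢ, β + n).
Batch 1: sum of counts S = 108 over n = 12 weeks.
After batch 1: Gamma(α+S, β+n) = Gamma(4.20+108, 1.20+12) = Gamma(112.20, 13.20).
Batch 2: sum of counts S = 33 over n = 4 weeks.
After batch 2: Gamma(α+S, β+n) = Gamma(112.20+33, 13.20+4) = Gamma(145.20, 17.20).
Posterior mean = α/β = 145.20/17.20 = 8.4419.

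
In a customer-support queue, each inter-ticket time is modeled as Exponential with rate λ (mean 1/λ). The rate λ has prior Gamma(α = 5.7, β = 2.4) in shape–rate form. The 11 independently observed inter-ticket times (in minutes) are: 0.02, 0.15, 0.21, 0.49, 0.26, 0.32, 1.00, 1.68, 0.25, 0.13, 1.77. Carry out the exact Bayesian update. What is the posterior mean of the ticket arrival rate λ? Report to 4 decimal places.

With a Gamma(shape α, rate β) prior on the exponential rate λ, the posterior after n observations with total T = Σxᵢ is Gamma(α+n, β+T).
Sum of observations T = 6.28 minutes; n = 11.
Posterior: Gamma(5.7+11, 2.4+6.28) = Gamma(16.7, 8.68).
Posterior mean of λ = α/β = 16.7/8.68 = 1.9240.

1.9240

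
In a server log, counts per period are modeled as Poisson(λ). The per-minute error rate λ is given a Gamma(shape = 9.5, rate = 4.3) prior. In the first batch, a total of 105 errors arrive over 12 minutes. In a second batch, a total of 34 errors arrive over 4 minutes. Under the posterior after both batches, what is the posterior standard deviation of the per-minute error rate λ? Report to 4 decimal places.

With a Gamma(shape α, rate β) prior, the Poisson likelihood is conjugate: the posterior is Gamma(α + ΣXᵢ, β + n).
After batch 1: Gamma(α+S, β+n) = Gamma(9.5+105, 4.3+12) = Gamma(114.5, 16.3).
After batch 2: Gamma(α+S, β+n) = Gamma(114.5+34, 16.3+4) = Gamma(148.5, 20.3).
SD = √α/β = √148.5/20.3 = 0.6003.

0.6003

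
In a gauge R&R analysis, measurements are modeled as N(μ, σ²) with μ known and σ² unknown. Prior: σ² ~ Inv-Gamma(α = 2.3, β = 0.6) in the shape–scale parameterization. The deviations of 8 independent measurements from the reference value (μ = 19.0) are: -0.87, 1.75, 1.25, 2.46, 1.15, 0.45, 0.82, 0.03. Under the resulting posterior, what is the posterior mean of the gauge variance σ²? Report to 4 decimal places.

With known mean μ and an Inverse-Gamma(α, β) prior on σ², the Normal likelihood is conjugate: posterior is Inv-Gamma(α + n/2, β + Σ(xᵢ−μ)²/2).
Σ(xᵢ−μ)² = (-0.87)² + (1.75)² + (1.25)² + (2.46)² + (1.15)² + (0.45)² + (0.82)² + (0.03)² = 13.6318.
Posterior: Inv-Gamma(2.3 + 8/2, 0.6 + 13.6318/2) = Inv-Gamma(6.30, 7.41590).
E[σ²|data] = β/(α−1) = 7.41590/5.30 = 1.3992.

1.3992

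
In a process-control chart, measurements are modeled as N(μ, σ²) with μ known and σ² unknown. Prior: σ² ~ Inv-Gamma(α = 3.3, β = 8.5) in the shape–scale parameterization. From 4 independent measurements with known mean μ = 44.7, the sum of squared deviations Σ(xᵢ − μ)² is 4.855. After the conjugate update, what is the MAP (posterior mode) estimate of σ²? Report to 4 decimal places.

1.7345

With known mean μ and an Inverse-Gamma(α, β) prior on σ², the Normal likelihood is conjugate: posterior is Inv-Gamma(α + n/2, β + Σ(xᵢ−μ)²/2).
Posterior: Inv-Gamma(3.3 + 4/2, 8.5 + 4.855/2) = Inv-Gamma(5.30, 10.9275).
Mode = β/(α+1) = 10.9275/6.30 = 1.7345.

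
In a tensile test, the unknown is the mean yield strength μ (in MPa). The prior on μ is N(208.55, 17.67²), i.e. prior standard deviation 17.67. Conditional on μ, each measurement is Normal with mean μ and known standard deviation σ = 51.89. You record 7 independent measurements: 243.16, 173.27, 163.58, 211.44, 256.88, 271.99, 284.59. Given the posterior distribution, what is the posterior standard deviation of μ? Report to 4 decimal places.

13.1278

For Normal data with known variance σ², a Normal(μ₀, σ₀²) prior on μ is conjugate. Posterior precision = 1/σ₀² + n/σ²; posterior mean is the precision-weighted average of μ₀ and x̄.
σ₀² = 17.67² = 312.2289, σ² = 51.89² = 2692.5721; σ² + n·σ₀² = 2692.5721 + 7·312.2289 = 4878.1744.
Posterior precision = 1/σ₀² + n/σ² = 1/312.2289 + 7/2692.5721 = (σ² + n·σ₀²)/(σ₀²σ²) = 4878.1744/(312.2289·2692.5721); posterior variance σₙ² = σ₀²σ²/(σ² + n·σ₀²) = 312.2289·2692.5721/4878.1744 = 172.338821.
Posterior SD = √σₙ² = √(312.2289·2692.5721/4878.1744) = 13.1278.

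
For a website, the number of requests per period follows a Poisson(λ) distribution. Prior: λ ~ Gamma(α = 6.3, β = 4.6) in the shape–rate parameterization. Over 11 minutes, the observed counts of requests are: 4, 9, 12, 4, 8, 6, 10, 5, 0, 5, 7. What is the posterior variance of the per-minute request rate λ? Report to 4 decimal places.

With a Gamma(shape α, rate β) prior, the Poisson likelihood is conjugate: the posterior is Gamma(α + ΣXᵢ, β + n).
Sum of counts S = 70 over n = 11 minutes.
Posterior: Gamma(α+S, β+n) = Gamma(6.3+70, 4.6+11) = Gamma(76.3, 15.6).
Var = α/β² = 76.3/15.6² = 0.3135.

0.3135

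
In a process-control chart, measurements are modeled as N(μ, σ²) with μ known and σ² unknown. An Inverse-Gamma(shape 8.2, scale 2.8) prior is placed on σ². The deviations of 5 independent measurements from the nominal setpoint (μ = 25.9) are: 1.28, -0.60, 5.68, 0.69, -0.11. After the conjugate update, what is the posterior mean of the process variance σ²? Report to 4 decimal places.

With known mean μ and an Inverse-Gamma(α, β) prior on σ², the Normal likelihood is conjugate: posterior is Inv-Gamma(α + n/2, β + Σ(xᵢ−μ)²/2).
Σ(xᵢ−μ)² = (1.28)² + (-0.60)² + (5.68)² + (0.69)² + (-0.11)² = 34.7490.
Posterior: Inv-Gamma(8.2 + 5/2, 2.8 + 34.7490/2) = Inv-Gamma(10.70, 20.17450).
E[σ²|data] = β/(α−1) = 20.17450/9.70 = 2.0798.

2.0798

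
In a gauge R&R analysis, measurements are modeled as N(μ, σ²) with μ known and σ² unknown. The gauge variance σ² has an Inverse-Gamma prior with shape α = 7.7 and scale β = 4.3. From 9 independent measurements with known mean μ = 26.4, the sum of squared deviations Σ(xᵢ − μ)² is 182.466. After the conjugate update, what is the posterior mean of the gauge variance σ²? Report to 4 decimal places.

With known mean μ and an Inverse-Gamma(α, β) prior on σ², the Normal likelihood is conjugate: posterior is Inv-Gamma(α + n/2, β + Σ(xᵢ−μ)²/2).
Posterior: Inv-Gamma(7.7 + 9/2, 4.3 + 182.466/2) = Inv-Gamma(12.20, 95.5330).
E[σ²|data] = β/(α−1) = 95.5330/11.20 = 8.5297.

8.5297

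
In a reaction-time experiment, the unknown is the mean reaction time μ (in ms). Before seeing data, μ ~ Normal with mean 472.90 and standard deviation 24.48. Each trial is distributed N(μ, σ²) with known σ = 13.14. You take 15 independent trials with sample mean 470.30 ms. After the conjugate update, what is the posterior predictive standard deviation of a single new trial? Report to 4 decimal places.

13.5629

For Normal data with known variance σ², a Normal(μ₀, σ₀²) prior on μ is conjugate. Posterior precision = 1/σ₀² + n/σ²; posterior mean is the precision-weighted average of μ₀ and x̄.
σ₀² = 24.48² = 599.2704, σ² = 13.14² = 172.6596; σ² + n·σ₀² = 172.6596 + 15·599.2704 = 9161.7156.
Posterior precision = 1/σ₀² + n/σ² = 1/599.2704 + 15/172.6596 = (σ² + n·σ₀²)/(σ₀²σ²) = 9161.7156/(599.2704·172.6596); posterior variance σₙ² = σ₀²σ²/(σ² + n·σ₀²) = 599.2704·172.6596/9161.7156 = 11.293713.
Predictive variance for one new observation = σₙ² + σ² = 599.2704·172.6596/9161.7156 + 172.6596 = σ²·(σ₀² + 9161.7156)/9161.7156 = 172.6596·9760.986/9161.7156 = 183.953313; SD = √(172.6596·9760.986/9161.7156) = 13.5629.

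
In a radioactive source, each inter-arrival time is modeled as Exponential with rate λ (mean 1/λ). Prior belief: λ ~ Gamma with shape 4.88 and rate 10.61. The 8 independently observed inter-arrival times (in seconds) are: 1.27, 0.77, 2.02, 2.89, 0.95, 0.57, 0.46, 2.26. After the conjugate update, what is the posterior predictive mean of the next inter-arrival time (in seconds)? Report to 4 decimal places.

1.8350

With a Gamma(shape α, rate β) prior on the exponential rate λ, the posterior after n observations with total T = Σxᵢ is Gamma(α+n, β+T).
Sum of observations T = 11.19 seconds; n = 8.
Posterior: Gamma(4.88+8, 10.61+11.19) = Gamma(12.88, 21.80).
The predictive distribution for the next observation is Lomax; its mean is β/(α−1) = 21.80/11.88 = 1.8350.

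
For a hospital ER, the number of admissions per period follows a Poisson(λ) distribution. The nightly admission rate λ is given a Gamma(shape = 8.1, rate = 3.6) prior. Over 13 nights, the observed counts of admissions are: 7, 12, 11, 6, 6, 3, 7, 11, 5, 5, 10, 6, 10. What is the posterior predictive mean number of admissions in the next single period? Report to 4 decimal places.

With a Gamma(shape α, rate β) prior, the Poisson likelihood is conjugate: the posterior is Gamma(α + ΣXᵢ, β + n).
Sum of counts S = 99 over n = 13 nights.
Posterior: Gamma(α+S, β+n) = Gamma(8.1+99, 3.6+13) = Gamma(107.1, 16.6).
The predictive distribution for one future period is NegBinom with mean α/β = 6.4518.

6.4518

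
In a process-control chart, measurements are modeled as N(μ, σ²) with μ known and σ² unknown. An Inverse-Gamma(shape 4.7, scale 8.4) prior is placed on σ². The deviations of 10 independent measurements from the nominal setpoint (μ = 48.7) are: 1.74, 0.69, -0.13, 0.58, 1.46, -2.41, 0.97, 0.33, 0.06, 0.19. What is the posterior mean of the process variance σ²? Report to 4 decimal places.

1.7061

With known mean μ and an Inverse-Gamma(α, β) prior on σ², the Normal likelihood is conjugate: posterior is Inv-Gamma(α + n/2, β + Σ(xᵢ−μ)²/2).
Σ(xᵢ−μ)² = (1.74)² + (0.69)² + (-0.13)² + (0.58)² + (1.46)² + (-2.41)² + (0.97)² + (0.33)² + (0.06)² + (0.19)² = 12.8862.
Posterior: Inv-Gamma(4.7 + 10/2, 8.4 + 12.8862/2) = Inv-Gamma(9.70, 14.84310).
E[σ²|data] = β/(α−1) = 14.84310/8.70 = 1.7061.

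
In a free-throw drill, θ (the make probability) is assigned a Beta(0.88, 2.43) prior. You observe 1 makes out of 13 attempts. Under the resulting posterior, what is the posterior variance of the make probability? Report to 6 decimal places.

The Beta prior is conjugate to a Binomial/Bernoulli likelihood; the update adds successes to α and failures to β.
Posterior: Beta(α+k, β+n−k) = Beta(0.88+1, 2.43+12) = Beta(1.88, 14.43).
Var = αβ/((α+β)²(α+β+1)) = 1.88·14.43/(16.31²·17.31) = 0.005891.

0.005891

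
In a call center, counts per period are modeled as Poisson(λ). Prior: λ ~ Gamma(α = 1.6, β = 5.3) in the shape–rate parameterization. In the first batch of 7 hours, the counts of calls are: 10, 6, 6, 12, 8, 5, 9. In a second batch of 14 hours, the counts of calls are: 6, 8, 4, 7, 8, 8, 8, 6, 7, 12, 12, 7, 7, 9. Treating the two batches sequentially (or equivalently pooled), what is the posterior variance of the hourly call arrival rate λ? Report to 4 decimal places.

0.2409

With a Gamma(shape α, rate β) prior, the Poisson likelihood is conjugate: the posterior is Gamma(α + ΣXᵢ, β + n).
Batch 1: sum of counts S = 56 over n = 7 hours.
After batch 1: Gamma(α+S, β+n) = Gamma(1.6+56, 5.3+7) = Gamma(57.6, 12.3).
Batch 2: sum of counts S = 109 over n = 14 hours.
After batch 2: Gamma(α+S, β+n) = Gamma(57.6+109, 12.3+14) = Gamma(166.6, 26.3).
Var = α/β² = 166.6/26.3² = 0.2409.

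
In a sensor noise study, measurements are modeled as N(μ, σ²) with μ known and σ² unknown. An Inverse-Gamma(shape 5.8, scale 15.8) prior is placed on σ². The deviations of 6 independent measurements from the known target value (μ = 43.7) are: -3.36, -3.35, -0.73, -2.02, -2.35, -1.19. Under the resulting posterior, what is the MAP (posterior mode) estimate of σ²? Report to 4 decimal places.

3.3502

With known mean μ and an Inverse-Gamma(α, β) prior on σ², the Normal likelihood is conjugate: posterior is Inv-Gamma(α + n/2, β + Σ(xᵢ−μ)²/2).
Σ(xᵢ−μ)² = (-3.36)² + (-3.35)² + (-0.73)² + (-2.02)² + (-2.35)² + (-1.19)² = 34.0640.
Posterior: Inv-Gamma(5.8 + 6/2, 15.8 + 34.0640/2) = Inv-Gamma(8.80, 32.83200).
Mode = β/(α+1) = 32.83200/9.80 = 3.3502.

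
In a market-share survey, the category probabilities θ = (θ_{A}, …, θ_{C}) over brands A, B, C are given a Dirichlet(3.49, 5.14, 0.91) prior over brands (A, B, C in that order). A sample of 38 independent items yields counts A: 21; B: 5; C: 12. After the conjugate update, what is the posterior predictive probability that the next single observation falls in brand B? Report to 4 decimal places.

The Dirichlet prior is conjugate to the Multinomial likelihood: each posterior αⱼ = prior αⱼ + observed count nⱼ.
Posterior concentration: (24.49, 10.14, 12.91), total = 47.54.
P(next = B | data) = α_{B}/Σα = 0.2133.

0.2133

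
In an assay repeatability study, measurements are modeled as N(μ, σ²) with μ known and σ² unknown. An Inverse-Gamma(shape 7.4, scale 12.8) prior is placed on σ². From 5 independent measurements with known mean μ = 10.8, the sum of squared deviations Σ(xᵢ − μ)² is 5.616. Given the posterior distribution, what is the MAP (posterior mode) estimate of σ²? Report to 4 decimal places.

With known mean μ and an Inverse-Gamma(α, β) prior on σ², the Normal likelihood is conjugate: posterior is Inv-Gamma(α + n/2, β + Σ(xᵢ−μ)²/2).
Posterior: Inv-Gamma(7.4 + 5/2, 12.8 + 5.616/2) = Inv-Gamma(9.90, 15.6080).
Mode = β/(α+1) = 15.6080/10.90 = 1.4319.

1.4319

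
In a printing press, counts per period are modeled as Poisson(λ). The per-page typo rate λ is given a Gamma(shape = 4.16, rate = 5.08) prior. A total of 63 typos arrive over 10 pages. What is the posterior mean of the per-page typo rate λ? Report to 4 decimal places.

With a Gamma(shape α, rate β) prior, the Poisson likelihood is conjugate: the posterior is Gamma(α + ΣXᵢ, β + n).
Posterior: Gamma(α+S, β+n) = Gamma(4.16+63, 5.08+10) = Gamma(67.16, 15.08).
Posterior mean = α/β = 67.16/15.08 = 4.4536.

4.4536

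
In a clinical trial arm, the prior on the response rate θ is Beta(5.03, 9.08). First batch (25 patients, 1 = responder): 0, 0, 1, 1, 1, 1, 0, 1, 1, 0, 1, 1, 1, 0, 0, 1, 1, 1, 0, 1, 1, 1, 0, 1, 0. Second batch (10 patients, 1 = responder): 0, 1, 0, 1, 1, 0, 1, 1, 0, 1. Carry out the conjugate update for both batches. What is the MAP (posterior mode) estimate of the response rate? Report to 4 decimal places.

0.5525

The Beta prior is conjugate to a Binomial/Bernoulli likelihood; the update adds successes to α and failures to β.
After batch 1: Beta(5.03+16, 9.08+9) = Beta(21.03, 18.08).
After batch 2: Beta(21.03+6, 18.08+4) = Beta(27.03, 22.08).
Mode of Beta(a,b) for a,b>1 is (a−1)/(a+b−2) = 26.03/47.11 = 0.5525.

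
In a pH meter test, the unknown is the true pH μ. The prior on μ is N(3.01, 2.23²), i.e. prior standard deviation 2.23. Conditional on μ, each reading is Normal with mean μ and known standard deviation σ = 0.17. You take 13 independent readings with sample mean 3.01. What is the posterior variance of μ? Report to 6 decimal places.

For Normal data with known variance σ², a Normal(μ₀, σ₀²) prior on μ is conjugate. Posterior precision = 1/σ₀² + n/σ²; posterior mean is the precision-weighted average of μ₀ and x̄.
σ₀² = 2.23² = 4.9729, σ² = 0.17² = 0.0289; σ² + n·σ₀² = 0.0289 + 13·4.9729 = 64.6766.
Posterior precision = 1/σ₀² + n/σ² = 1/4.9729 + 13/0.0289 = (σ² + n·σ₀²)/(σ₀²σ²) = 64.6766/(4.9729·0.0289); posterior variance σₙ² = σ₀²σ²/(σ² + n·σ₀²) = 4.9729·0.0289/64.6766 = 0.002222.

0.002222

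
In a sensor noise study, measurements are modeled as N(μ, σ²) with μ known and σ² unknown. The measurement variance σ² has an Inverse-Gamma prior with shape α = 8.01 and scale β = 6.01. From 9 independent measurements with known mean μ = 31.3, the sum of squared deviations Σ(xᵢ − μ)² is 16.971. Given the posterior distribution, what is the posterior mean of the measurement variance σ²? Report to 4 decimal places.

1.2594

With known mean μ and an Inverse-Gamma(α, β) prior on σ², the Normal likelihood is conjugate: posterior is Inv-Gamma(α + n/2, β + Σ(xᵢ−μ)²/2).
Posterior: Inv-Gamma(8.01 + 9/2, 6.01 + 16.971/2) = Inv-Gamma(12.51, 14.4955).
E[σ²|data] = β/(α−1) = 14.4955/11.51 = 1.2594.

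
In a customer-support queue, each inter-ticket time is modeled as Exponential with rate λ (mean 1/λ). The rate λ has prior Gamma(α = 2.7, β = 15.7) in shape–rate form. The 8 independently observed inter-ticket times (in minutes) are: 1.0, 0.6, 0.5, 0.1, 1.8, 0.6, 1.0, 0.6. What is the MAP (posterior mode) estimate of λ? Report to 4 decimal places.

0.4429

With a Gamma(shape α, rate β) prior on the exponential rate λ, the posterior after n observations with total T = Σxᵢ is Gamma(α+n, β+T).
Sum of observations T = 6.2 minutes; n = 8.
Posterior: Gamma(2.7+8, 15.7+6.2) = Gamma(10.7, 21.9).
Mode = (α−1)/β = 0.4429.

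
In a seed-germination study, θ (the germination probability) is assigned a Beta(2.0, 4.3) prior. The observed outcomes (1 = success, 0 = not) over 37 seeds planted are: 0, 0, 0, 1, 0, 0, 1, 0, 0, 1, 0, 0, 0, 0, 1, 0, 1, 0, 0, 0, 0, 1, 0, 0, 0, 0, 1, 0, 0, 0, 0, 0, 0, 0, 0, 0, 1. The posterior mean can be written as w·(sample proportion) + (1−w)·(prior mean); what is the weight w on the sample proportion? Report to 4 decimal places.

The Beta prior is conjugate to a Binomial/Bernoulli likelihood; the update adds successes to α and failures to β.
Posterior mean = (α₀+k)/(α₀+β₀+n) = [n/(α₀+β₀+n)]·(k/n) + [(α₀+β₀)/(α₀+β₀+n)]·α₀/(α₀+β₀), so only n and the prior enter the weight.
The weight on the data is w = n/(α₀+β₀+n) = 37/(2.0+4.3+37) = 37/43.3 = 0.8545.

0.8545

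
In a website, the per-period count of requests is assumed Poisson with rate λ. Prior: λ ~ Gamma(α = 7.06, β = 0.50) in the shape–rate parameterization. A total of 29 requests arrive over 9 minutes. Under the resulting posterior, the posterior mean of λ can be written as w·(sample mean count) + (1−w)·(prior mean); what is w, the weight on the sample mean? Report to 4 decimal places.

With a Gamma(shape α, rate β) prior, the Poisson likelihood is conjugate: the posterior is Gamma(α + ΣXᵢ, β + n).
Posterior mean = (α₀+S)/(β₀+n) = [n/(β₀+n)]·(S/n) + [β₀/(β₀+n)]·(α₀/β₀), so only n and β₀ enter the weight.
Weight on data w = n/(β₀+n) = 9/(0.50+9) = 9/9.50 = 0.9474.

0.9474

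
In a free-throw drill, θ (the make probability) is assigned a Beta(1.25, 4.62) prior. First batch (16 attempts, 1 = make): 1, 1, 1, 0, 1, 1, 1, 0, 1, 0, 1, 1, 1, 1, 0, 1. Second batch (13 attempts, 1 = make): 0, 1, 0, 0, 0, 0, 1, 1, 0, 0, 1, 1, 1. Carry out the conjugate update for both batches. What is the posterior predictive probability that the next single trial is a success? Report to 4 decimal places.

0.5521

The Beta prior is conjugate to a Binomial/Bernoulli likelihood; the update adds successes to α and failures to β.
After batch 1: Beta(1.25+12, 4.62+4) = Beta(13.25, 8.62).
After batch 2: Beta(13.25+6, 8.62+7) = Beta(19.25, 15.62).
For a single future Bernoulli trial, P(success | data) = α/(α+β) = 0.5521.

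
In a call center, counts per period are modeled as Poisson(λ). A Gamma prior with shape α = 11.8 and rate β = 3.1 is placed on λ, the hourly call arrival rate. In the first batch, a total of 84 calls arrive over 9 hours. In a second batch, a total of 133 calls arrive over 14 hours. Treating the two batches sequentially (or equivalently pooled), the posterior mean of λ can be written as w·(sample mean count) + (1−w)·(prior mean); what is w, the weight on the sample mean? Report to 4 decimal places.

With a Gamma(shape α, rate β) prior, the Poisson likelihood is conjugate: the posterior is Gamma(α + ΣXᵢ, β + n).
Total number of hours: n = 9 + 14 = 23.
Posterior mean = (α₀+S)/(β₀+n) = [n/(β₀+n)]·(S/n) + [β₀/(β₀+n)]·(α₀/β₀), so only n and β₀ enter the weight.
Weight on data w = n/(β₀+n) = 23/(3.1+23) = 23/26.1 = 0.8812.

0.8812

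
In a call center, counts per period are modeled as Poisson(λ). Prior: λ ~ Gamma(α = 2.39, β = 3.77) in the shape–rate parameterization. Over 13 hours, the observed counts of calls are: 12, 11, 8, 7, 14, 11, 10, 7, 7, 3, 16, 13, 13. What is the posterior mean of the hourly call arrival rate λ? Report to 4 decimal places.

8.0137

With a Gamma(shape α, rate β) prior, the Poisson likelihood is conjugate: the posterior is Gamma(α + ΣXᵢ, β + n).
Sum of counts S = 132 over n = 13 hours.
Posterior: Gamma(α+S, β+n) = Gamma(2.39+132, 3.77+13) = Gamma(134.39, 16.77).
Posterior mean = α/β = 134.39/16.77 = 8.0137.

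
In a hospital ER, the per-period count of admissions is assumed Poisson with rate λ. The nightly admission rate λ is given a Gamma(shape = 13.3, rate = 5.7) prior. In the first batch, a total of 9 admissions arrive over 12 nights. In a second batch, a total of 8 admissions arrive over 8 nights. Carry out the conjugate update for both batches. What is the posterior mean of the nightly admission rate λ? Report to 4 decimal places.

With a Gamma(shape α, rate β) prior, the Poisson likelihood is conjugate: the posterior is Gamma(α + ΣXᵢ, β + n).
After batch 1: Gamma(α+S, β+n) = Gamma(13.3+9, 5.7+12) = Gamma(22.3, 17.7).
After batch 2: Gamma(α+S, β+n) = Gamma(22.3+8, 17.7+8) = Gamma(30.3, 25.7).
Posterior mean = α/β = 30.3/25.7 = 1.1790.

1.1790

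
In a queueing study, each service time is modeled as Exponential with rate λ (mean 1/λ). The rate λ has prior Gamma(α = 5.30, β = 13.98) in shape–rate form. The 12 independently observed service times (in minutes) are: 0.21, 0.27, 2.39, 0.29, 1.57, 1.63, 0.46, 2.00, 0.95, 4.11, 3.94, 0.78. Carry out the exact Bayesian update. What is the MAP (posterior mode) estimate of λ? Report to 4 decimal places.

0.5003

With a Gamma(shape α, rate β) prior on the exponential rate λ, the posterior after n observations with total T = Σxᵢ is Gamma(α+n, β+T).
Sum of observations T = 18.60 minutes; n = 12.
Posterior: Gamma(5.30+12, 13.98+18.60) = Gamma(17.30, 32.58).
Mode = (α−1)/β = 0.5003.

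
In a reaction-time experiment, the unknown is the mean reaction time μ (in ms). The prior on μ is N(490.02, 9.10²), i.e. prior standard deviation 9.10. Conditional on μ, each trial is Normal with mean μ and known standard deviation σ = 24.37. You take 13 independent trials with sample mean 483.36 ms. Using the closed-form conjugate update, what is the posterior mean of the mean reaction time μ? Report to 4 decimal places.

For Normal data with known variance σ², a Normal(μ₀, σ₀²) prior on μ is conjugate. Posterior precision = 1/σ₀² + n/σ²; posterior mean is the precision-weighted average of μ₀ and x̄.
n·x̄ = 13·483.36 = 6283.68.
σ₀² = 9.10² = 82.81, σ² = 24.37² = 593.8969; σ² + n·σ₀² = 593.8969 + 13·82.81 = 1670.4269.
Posterior mean = (μ₀/σ₀² + n·x̄/σ²)/(1/σ₀² + n/σ²) = (σ²·μ₀ + σ₀²·n·x̄)/(σ² + n·σ₀²) = (593.8969·490.02 + 82.81·6283.68)/1670.4269 = 811372.899738/1670.4269 = 485.7279.

485.7279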